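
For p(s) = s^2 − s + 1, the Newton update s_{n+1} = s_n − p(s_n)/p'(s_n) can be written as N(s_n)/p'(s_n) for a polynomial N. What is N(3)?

8

p'(s) = 2s − 1.
N(s) = s·p'(s) − p(s) = s·(2s − 1) − (s^2 − s + 1) = s^2 − 1.
N(3) = 8.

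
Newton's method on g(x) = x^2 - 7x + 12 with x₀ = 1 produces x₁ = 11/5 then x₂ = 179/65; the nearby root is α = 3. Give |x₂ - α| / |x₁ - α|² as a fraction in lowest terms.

5/13

x₁ - α = 11/5 - 3 = -4/5, so |x₁ - α| = 4/5.
x₂ - α = 179/65 - 3 = -16/65, so |x₂ - α| = 16/65.
|x₁ - α|² = 16/25.
Ratio = (16/65) / (16/25) = 5/13.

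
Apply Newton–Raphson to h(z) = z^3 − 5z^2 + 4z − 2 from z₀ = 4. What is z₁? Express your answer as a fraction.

h'(z) = 3z^2 − 10z + 4.
h(4) = −2, h'(4) = 12, so z₁ = 4 − (−2)/12 = 25/6.

25/6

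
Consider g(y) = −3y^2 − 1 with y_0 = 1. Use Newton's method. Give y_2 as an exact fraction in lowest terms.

g'(y) = −6y.
g(1) = −4, g'(1) = −6, so y_1 = 1 − (−4)/(−6) = 1/3.
g(1/3) = −4/3, g'(1/3) = −2, so y_2 = (1/3) − (−4/3)/(−2) = −1/3.

−1/3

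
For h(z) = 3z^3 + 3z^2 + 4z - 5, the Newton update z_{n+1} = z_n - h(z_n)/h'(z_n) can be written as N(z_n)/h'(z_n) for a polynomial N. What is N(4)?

h'(z) = 9z^2 + 6z + 4.
N(z) = z·h'(z) - h(z) = z·(9z^2 + 6z + 4) - (3z^3 + 3z^2 + 4z - 5) = 6z^3 + 3z^2 + 5.
N(4) = 437.

437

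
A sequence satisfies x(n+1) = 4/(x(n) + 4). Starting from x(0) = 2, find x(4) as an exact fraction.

34/41

x(1) = 4/(2 + 4) = 2/3.
x(2) = 4/(2/3 + 4) = 6/7.
x(3) = 4/(6/7 + 4) = 14/17.
x(4) = 4/(14/17 + 4) = 34/41.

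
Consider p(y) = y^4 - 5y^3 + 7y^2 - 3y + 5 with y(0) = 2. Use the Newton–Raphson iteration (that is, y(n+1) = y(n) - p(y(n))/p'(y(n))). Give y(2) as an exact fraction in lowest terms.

p'(y) = 4y^3 - 15y^2 + 14y - 3.
p(2) = 3, p'(2) = -3, so y(1) = 2 - 3/(-3) = 3.
p(3) = 5, p'(3) = 12, so y(2) = 3 - 5/12 = 31/12.

31/12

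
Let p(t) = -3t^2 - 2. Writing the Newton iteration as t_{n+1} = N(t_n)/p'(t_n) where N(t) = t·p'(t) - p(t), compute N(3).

p'(t) = -6t.
N(t) = t·p'(t) - p(t) = t·(-6t) - (-3t^2 - 2) = -3t^2 + 2.
N(3) = -25.

-25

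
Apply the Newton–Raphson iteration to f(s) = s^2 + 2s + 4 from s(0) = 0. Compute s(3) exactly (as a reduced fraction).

-2

f'(s) = 2s + 2.
f(0) = 4, f'(0) = 2, so s(1) = 0 - 4/2 = -2.
f(-2) = 4, f'(-2) = -2, so s(2) = (-2) - 4/(-2) = 0.
f(0) = 4, f'(0) = 2, so s(3) = 0 - 4/2 = -2.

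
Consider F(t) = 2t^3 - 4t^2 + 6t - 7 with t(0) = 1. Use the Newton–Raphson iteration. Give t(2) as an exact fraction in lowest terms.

259/166

F'(t) = 6t^2 - 8t + 6.
F(1) = -3, F'(1) = 4, so t(1) = 1 - (-3)/4 = 7/4.
F(7/4) = 63/32, F'(7/4) = 83/8, so t(2) = (7/4) - (63/32)/(83/8) = 259/166.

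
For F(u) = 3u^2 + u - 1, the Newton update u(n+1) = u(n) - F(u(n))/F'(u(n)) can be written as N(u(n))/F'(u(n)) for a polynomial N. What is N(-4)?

F'(u) = 6u + 1.
N(u) = u·F'(u) - F(u) = u·(6u + 1) - (3u^2 + u - 1) = 3u^2 + 1.
N(-4) = 49.

49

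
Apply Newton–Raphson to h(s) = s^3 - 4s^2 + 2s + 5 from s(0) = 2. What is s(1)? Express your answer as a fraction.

5/2

h'(s) = 3s^2 - 8s + 2.
h(2) = 1, h'(2) = -2, so s(1) = 2 - 1/(-2) = 5/2.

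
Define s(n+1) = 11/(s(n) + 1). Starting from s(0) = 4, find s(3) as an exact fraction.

s(1) = 11/(4 + 1) = 11/5.
s(2) = 11/(11/5 + 1) = 55/16.
s(3) = 11/(55/16 + 1) = 176/71.

176/71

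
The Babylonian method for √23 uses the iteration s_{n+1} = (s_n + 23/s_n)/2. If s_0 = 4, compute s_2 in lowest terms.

2993/624

s_1 = (4 + 23/4)/2 = 39/8.
s_2 = (39/8 + 23/(39/8))/2 = 2993/624.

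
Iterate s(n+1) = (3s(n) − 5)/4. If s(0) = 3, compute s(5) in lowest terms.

s(1) = (3·3 − 5)/4 = 1.
s(2) = (3·1 − 5)/4 = −1/2.
s(3) = (3·(−1/2) − 5)/4 = −13/8.
s(4) = (3·(−13/8) − 5)/4 = −79/32.
s(5) = (3·(−79/32) − 5)/4 = −397/128.

−397/128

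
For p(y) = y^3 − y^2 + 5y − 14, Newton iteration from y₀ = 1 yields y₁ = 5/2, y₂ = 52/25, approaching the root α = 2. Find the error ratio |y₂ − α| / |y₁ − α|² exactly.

y₁ − α = 5/2 − 2 = 1/2, so |y₁ − α| = 1/2.
y₂ − α = 52/25 − 2 = 2/25, so |y₂ − α| = 2/25.
|y₁ − α|² = 1/4.
Ratio = (2/25) / (1/4) = 8/25.

8/25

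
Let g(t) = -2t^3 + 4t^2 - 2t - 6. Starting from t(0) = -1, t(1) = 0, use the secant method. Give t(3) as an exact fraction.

g(-1) = 2, g(0) = -6. t(2) = 0 - (-6)·(0 - (-1))/((-6) - 2) = -3/4.
g(0) = -6, g(-3/4) = -45/32. t(3) = (-3/4) - (-45/32)·((-3/4) - 0)/((-45/32) - (-6)) = -48/49.

-48/49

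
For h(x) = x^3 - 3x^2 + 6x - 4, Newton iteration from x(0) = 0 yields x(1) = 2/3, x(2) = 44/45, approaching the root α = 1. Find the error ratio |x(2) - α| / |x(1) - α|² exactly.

x(1) - α = 2/3 - 1 = -1/3, so |x(1) - α| = 1/3.
x(2) - α = 44/45 - 1 = -1/45, so |x(2) - α| = 1/45.
|x(1) - α|² = 1/9.
Ratio = (1/45) / (1/9) = 1/5.

1/5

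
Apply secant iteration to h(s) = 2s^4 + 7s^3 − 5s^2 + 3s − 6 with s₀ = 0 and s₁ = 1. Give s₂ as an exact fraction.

6/7

h(0) = −6, h(1) = 1. s₂ = 1 − 1·(1 − 0)/(1 − (−6)) = 6/7.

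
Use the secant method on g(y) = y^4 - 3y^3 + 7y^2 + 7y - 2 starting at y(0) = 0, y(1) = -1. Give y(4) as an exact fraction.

-34254001/35959377

g(0) = -2, g(-1) = 2. y(2) = (-1) - 2·((-1) - 0)/(2 - (-2)) = -1/2.
g(-1) = 2, g(-1/2) = -53/16. y(3) = (-1/2) - (-53/16)·((-1/2) - (-1))/((-53/16) - 2) = -69/85.
g(-1/2) = -53/16, g(-69/85) = -53799134/52200625. y(4) = (-69/85) - (-53799134/52200625)·((-69/85) - (-1/2))/((-53799134/52200625) - (-53/16)) = -34254001/35959377.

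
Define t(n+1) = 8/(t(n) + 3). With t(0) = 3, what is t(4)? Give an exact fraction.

t(1) = 8/(3 + 3) = 4/3.
t(2) = 8/(4/3 + 3) = 24/13.
t(3) = 8/(24/13 + 3) = 104/63.
t(4) = 8/(104/63 + 3) = 504/293.

504/293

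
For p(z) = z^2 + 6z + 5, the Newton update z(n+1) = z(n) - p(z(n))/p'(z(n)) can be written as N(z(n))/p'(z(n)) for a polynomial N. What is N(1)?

p'(z) = 2z + 6.
N(z) = z·p'(z) - p(z) = z·(2z + 6) - (z^2 + 6z + 5) = z^2 - 5.
N(1) = -4.

-4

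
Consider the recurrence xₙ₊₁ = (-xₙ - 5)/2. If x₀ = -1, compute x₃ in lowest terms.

-7/4

x₁ = (-(-1) - 5)/2 = -2.
x₂ = (-(-2) - 5)/2 = -3/2.
x₃ = (-(-3/2) - 5)/2 = -7/4.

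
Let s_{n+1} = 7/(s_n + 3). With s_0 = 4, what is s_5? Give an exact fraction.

595/388

s_1 = 7/(4 + 3) = 1.
s_2 = 7/(1 + 3) = 7/4.
s_3 = 7/(7/4 + 3) = 28/19.
s_4 = 7/(28/19 + 3) = 133/85.
s_5 = 7/(133/85 + 3) = 595/388.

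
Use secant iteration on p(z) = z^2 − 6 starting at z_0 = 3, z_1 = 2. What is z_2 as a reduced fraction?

12/5

p(3) = 3, p(2) = −2. z_2 = 2 − (−2)·(2 − 3)/((−2) − 3) = 12/5.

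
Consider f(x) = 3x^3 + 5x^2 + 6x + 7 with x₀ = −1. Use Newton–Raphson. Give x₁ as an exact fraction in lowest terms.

f'(x) = 9x^2 + 10x + 6.
f(−1) = 3, f'(−1) = 5, so x₁ = (−1) − 3/5 = −8/5.

−8/5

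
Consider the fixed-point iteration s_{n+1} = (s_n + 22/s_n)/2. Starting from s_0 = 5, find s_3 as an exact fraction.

38878481/8288920

s_1 = (5 + 22/5)/2 = 47/10.
s_2 = (47/10 + 22/(47/10))/2 = 4409/940.
s_3 = (4409/940 + 22/(4409/940))/2 = 38878481/8288920.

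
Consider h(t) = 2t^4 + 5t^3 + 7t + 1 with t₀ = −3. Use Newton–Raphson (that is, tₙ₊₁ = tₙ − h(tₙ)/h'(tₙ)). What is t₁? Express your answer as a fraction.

−215/74

h'(t) = 8t^3 + 15t^2 + 7.
h(−3) = 7, h'(−3) = −74, so t₁ = (−3) − 7/(−74) = −215/74.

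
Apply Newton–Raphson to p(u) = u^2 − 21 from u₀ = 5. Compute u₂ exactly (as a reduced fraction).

p'(u) = 2u.
p(5) = 4, p'(5) = 10, so u₁ = 5 − 4/10 = 23/5.
p(23/5) = 4/25, p'(23/5) = 46/5, so u₂ = (23/5) − (4/25)/(46/5) = 527/115.

527/115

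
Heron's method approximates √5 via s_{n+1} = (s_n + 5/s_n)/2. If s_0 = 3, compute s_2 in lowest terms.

s_1 = (3 + 5/3)/2 = 7/3.
s_2 = (7/3 + 5/(7/3))/2 = 47/21.

47/21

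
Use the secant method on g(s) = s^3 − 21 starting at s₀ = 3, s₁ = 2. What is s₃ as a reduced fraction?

16659/5983

g(3) = 6, g(2) = −13. s₂ = 2 − (−13)·(2 − 3)/((−13) − 6) = 51/19.
g(2) = −13, g(51/19) = −11388/6859. s₃ = (51/19) − (−11388/6859)·((51/19) − 2)/((−11388/6859) − (−13)) = 16659/5983.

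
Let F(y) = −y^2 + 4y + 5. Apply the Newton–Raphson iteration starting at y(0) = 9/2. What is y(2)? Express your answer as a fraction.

12201/2440

F'(y) = −2y + 4.
F(9/2) = 11/4, F'(9/2) = −5, so y(1) = (9/2) − (11/4)/(−5) = 101/20.
F(101/20) = −121/400, F'(101/20) = −61/10, so y(2) = (101/20) − (−121/400)/(−61/10) = 12201/2440.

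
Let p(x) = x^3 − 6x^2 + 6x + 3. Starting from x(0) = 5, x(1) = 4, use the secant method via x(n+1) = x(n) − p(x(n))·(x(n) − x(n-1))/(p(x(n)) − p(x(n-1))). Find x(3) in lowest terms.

p(5) = 8, p(4) = −5. x(2) = 4 − (−5)·(4 − 5)/((−5) − 8) = 57/13.
p(4) = −5, p(57/13) = −3840/2197. x(3) = (57/13) − (−3840/2197)·((57/13) − 4)/((−3840/2197) − (−5)) = 6561/1429.

6561/1429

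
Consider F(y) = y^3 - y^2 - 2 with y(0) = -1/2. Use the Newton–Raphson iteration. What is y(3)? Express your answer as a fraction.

2548307/709254

F'(y) = 3y^2 - 2y.
F(-1/2) = -19/8, F'(-1/2) = 7/4, so y(1) = (-1/2) - (-19/8)/(7/4) = 6/7.
F(6/7) = -722/343, F'(6/7) = 24/49, so y(2) = (6/7) - (-722/343)/(24/49) = 433/84.
F(433/84) = 64248253/592704, F'(433/84) = 163241/2352, so y(3) = (433/84) - (64248253/592704)/(163241/2352) = 2548307/709254.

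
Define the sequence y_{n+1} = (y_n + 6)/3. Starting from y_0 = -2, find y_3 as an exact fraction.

76/27

y_1 = ((-2) + 6)/3 = 4/3.
y_2 = ((4/3) + 6)/3 = 22/9.
y_3 = ((22/9) + 6)/3 = 76/27.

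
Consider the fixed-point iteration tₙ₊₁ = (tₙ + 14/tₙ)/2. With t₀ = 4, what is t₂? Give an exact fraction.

t₁ = (4 + 14/4)/2 = 15/4.
t₂ = (15/4 + 14/(15/4))/2 = 449/120.

449/120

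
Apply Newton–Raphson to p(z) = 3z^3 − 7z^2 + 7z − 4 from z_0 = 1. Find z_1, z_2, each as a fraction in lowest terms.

p'(z) = 9z^2 − 14z + 7.
p(1) = −1, p'(1) = 2, so z_1 = 1 − (−1)/2 = 3/2.
p(3/2) = 7/8, p'(3/2) = 25/4, so z_2 = (3/2) − (7/8)/(25/4) = 34/25.

z_1 = 3/2, z_2 = 34/25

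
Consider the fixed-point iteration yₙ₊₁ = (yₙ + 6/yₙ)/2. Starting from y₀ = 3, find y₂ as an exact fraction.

49/20

y₁ = (3 + 6/3)/2 = 5/2.
y₂ = (5/2 + 6/(5/2))/2 = 49/20.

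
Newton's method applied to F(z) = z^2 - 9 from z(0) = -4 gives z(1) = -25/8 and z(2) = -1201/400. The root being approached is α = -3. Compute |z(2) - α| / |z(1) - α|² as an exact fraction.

4/25

z(1) - α = -25/8 - (-3) = -25/8 + 3 = -1/8, so |z(1) - α| = 1/8.
z(2) - α = -1201/400 - (-3) = -1201/400 + 3 = -1/400, so |z(2) - α| = 1/400.
|z(1) - α|² = 1/64.
Ratio = (1/400) / (1/64) = 4/25.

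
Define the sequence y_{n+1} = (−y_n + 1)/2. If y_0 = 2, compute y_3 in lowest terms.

y_1 = (−2 + 1)/2 = −1/2.
y_2 = (−(−1/2) + 1)/2 = 3/4.
y_3 = (−(3/4) + 1)/2 = 1/8.

1/8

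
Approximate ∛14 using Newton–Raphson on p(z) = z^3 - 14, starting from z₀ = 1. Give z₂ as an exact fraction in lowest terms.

4285/1152

p'(z) = 3z^2.
p(1) = -13, p'(1) = 3, so z₁ = 1 - (-13)/3 = 16/3.
p(16/3) = 3718/27, p'(16/3) = 256/3, so z₂ = (16/3) - (3718/27)/(256/3) = 4285/1152.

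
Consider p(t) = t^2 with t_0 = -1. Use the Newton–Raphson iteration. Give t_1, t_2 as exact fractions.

p'(t) = 2t.
p(-1) = 1, p'(-1) = -2, so t_1 = (-1) - 1/(-2) = -1/2.
p(-1/2) = 1/4, p'(-1/2) = -1, so t_2 = (-1/2) - (1/4)/(-1) = -1/4.

t_1 = -1/2, t_2 = -1/4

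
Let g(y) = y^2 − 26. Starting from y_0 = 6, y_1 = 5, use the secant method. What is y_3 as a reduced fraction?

566/111

g(6) = 10, g(5) = −1. y_2 = 5 − (−1)·(5 − 6)/((−1) − 10) = 56/11.
g(5) = −1, g(56/11) = −10/121. y_3 = (56/11) − (−10/121)·((56/11) − 5)/((−10/121) − (−1)) = 566/111.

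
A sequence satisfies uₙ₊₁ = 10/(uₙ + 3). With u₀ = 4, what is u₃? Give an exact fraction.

310/163

u₁ = 10/(4 + 3) = 10/7.
u₂ = 10/(10/7 + 3) = 70/31.
u₃ = 10/(70/31 + 3) = 310/163.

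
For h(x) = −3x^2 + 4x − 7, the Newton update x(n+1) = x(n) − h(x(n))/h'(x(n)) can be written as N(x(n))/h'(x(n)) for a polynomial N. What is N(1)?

h'(x) = −6x + 4.
N(x) = x·h'(x) − h(x) = x·(−6x + 4) − (−3x^2 + 4x − 7) = −3x^2 + 7.
N(1) = 4.

4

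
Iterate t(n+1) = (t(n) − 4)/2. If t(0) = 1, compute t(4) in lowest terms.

t(1) = (1 − 4)/2 = −3/2.
t(2) = ((−3/2) − 4)/2 = −11/4.
t(3) = ((−11/4) − 4)/2 = −27/8.
t(4) = ((−27/8) − 4)/2 = −59/16.

−59/16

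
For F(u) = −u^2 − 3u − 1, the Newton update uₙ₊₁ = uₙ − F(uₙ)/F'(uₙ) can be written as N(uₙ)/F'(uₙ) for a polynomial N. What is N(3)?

−8

F'(u) = −2u − 3.
N(u) = u·F'(u) − F(u) = u·(−2u − 3) − (−u^2 − 3u − 1) = −u^2 + 1.
N(3) = −8.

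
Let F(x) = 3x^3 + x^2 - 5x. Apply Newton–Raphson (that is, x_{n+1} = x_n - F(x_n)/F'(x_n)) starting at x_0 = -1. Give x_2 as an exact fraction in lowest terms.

F'(x) = 9x^2 + 2x - 5.
F(-1) = 3, F'(-1) = 2, so x_1 = (-1) - 3/2 = -5/2.
F(-5/2) = -225/8, F'(-5/2) = 185/4, so x_2 = (-5/2) - (-225/8)/(185/4) = -70/37.

-70/37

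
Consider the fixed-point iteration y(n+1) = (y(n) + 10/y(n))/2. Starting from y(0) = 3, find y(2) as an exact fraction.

y(1) = (3 + 10/3)/2 = 19/6.
y(2) = (19/6 + 10/(19/6))/2 = 721/228.

721/228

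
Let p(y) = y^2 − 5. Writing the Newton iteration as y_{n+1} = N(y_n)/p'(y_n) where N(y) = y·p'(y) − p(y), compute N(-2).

p'(y) = 2y.
N(y) = y·p'(y) − p(y) = y·(2y) − (y^2 − 5) = y^2 + 5.
N(-2) = 9.

9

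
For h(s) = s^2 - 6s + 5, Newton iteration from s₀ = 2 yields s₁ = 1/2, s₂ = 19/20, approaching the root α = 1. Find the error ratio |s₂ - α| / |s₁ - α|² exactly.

s₁ - α = 1/2 - 1 = -1/2, so |s₁ - α| = 1/2.
s₂ - α = 19/20 - 1 = -1/20, so |s₂ - α| = 1/20.
|s₁ - α|² = 1/4.
Ratio = (1/20) / (1/4) = 1/5.

1/5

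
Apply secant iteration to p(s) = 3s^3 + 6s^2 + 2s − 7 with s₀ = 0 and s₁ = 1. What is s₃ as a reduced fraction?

1687/2171

p(0) = −7, p(1) = 4. s₂ = 1 − 4·(1 − 0)/(4 − (−7)) = 7/11.
p(1) = 4, p(7/11) = −3360/1331. s₃ = (7/11) − (−3360/1331)·((7/11) − 1)/((−3360/1331) − 4) = 1687/2171.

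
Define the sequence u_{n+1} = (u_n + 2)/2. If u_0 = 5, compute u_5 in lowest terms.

u_1 = (5 + 2)/2 = 7/2.
u_2 = ((7/2) + 2)/2 = 11/4.
u_3 = ((11/4) + 2)/2 = 19/8.
u_4 = ((19/8) + 2)/2 = 35/16.
u_5 = ((35/16) + 2)/2 = 67/32.

67/32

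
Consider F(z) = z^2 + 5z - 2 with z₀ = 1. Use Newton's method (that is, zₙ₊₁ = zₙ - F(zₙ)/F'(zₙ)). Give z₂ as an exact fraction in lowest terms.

F'(z) = 2z + 5.
F(1) = 4, F'(1) = 7, so z₁ = 1 - 4/7 = 3/7.
F(3/7) = 16/49, F'(3/7) = 41/7, so z₂ = (3/7) - (16/49)/(41/7) = 107/287.

107/287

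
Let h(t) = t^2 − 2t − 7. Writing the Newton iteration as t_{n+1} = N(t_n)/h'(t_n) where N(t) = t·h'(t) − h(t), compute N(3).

16

h'(t) = 2t − 2.
N(t) = t·h'(t) − h(t) = t·(2t − 2) − (t^2 − 2t − 7) = t^2 + 7.
N(3) = 16.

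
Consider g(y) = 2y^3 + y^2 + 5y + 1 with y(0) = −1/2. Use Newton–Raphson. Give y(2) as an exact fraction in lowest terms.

g'(y) = 6y^2 + 2y + 5.
g(−1/2) = −3/2, g'(−1/2) = 11/2, so y(1) = (−1/2) − (−3/2)/(11/2) = −5/22.
g(−5/22) = −144/1331, g'(−5/22) = 1175/242, so y(2) = (−5/22) − (−144/1331)/(1175/242) = −5299/25850.

−5299/25850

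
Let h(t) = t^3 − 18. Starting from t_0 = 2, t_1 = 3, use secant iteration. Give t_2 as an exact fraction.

48/19

h(2) = −10, h(3) = 9. t_2 = 3 − 9·(3 − 2)/(9 − (−10)) = 48/19.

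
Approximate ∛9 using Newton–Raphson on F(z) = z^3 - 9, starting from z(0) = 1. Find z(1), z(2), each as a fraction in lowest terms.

F'(z) = 3z^2.
F(1) = -8, F'(1) = 3, so z(1) = 1 - (-8)/3 = 11/3.
F(11/3) = 1088/27, F'(11/3) = 121/3, so z(2) = (11/3) - (1088/27)/(121/3) = 2905/1089.

z(1) = 11/3, z(2) = 2905/1089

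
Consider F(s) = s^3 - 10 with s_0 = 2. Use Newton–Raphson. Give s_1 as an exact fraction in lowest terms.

13/6

F'(s) = 3s^2.
F(2) = -2, F'(2) = 12, so s_1 = 2 - (-2)/12 = 13/6.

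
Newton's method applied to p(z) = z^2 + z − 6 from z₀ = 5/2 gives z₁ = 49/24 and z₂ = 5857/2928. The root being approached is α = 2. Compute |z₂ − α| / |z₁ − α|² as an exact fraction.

z₁ − α = 49/24 − 2 = 1/24, so |z₁ − α| = 1/24.
z₂ − α = 5857/2928 − 2 = 1/2928, so |z₂ − α| = 1/2928.
|z₁ − α|² = 1/576.
Ratio = (1/2928) / (1/576) = 12/61.

12/61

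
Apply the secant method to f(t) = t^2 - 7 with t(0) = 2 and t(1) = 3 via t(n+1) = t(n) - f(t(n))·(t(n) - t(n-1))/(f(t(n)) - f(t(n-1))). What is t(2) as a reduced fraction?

13/5

f(2) = -3, f(3) = 2. t(2) = 3 - 2·(3 - 2)/(2 - (-3)) = 13/5.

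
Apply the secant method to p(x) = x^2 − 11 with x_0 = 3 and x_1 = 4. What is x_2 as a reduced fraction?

23/7

p(3) = −2, p(4) = 5. x_2 = 4 − 5·(4 − 3)/(5 − (−2)) = 23/7.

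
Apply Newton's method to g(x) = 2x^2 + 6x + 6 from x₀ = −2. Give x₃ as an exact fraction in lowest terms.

−1

g'(x) = 4x + 6.
g(−2) = 2, g'(−2) = −2, so x₁ = (−2) − 2/(−2) = −1.
g(−1) = 2, g'(−1) = 2, so x₂ = (−1) − 2/2 = −2.
g(−2) = 2, g'(−2) = −2, so x₃ = (−2) − 2/(−2) = −1.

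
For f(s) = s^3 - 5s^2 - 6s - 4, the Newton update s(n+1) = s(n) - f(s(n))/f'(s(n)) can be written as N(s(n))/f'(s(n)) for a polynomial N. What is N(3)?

13

f'(s) = 3s^2 - 10s - 6.
N(s) = s·f'(s) - f(s) = s·(3s^2 - 10s - 6) - (s^3 - 5s^2 - 6s - 4) = 2s^3 - 5s^2 + 4.
N(3) = 13.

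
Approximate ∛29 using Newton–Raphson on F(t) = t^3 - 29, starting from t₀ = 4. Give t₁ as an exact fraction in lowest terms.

157/48

F'(t) = 3t^2.
F(4) = 35, F'(4) = 48, so t₁ = 4 - 35/48 = 157/48.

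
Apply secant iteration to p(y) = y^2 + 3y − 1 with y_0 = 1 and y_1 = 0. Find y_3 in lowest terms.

4/13

p(1) = 3, p(0) = −1. y_2 = 0 − (−1)·(0 − 1)/((−1) − 3) = 1/4.
p(0) = −1, p(1/4) = −3/16. y_3 = (1/4) − (−3/16)·((1/4) − 0)/((−3/16) − (−1)) = 4/13.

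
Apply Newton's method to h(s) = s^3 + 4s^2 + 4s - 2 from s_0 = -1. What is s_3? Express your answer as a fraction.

h'(s) = 3s^2 + 8s + 4.
h(-1) = -3, h'(-1) = -1, so s_1 = (-1) - (-3)/(-1) = -4.
h(-4) = -18, h'(-4) = 20, so s_2 = (-4) - (-18)/20 = -31/10.
h(-31/10) = -5751/1000, h'(-31/10) = 803/100, so s_3 = (-31/10) - (-5751/1000)/(803/100) = -9571/4015.

-9571/4015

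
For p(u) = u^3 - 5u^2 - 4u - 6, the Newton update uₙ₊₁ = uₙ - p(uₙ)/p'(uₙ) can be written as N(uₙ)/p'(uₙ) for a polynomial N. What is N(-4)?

-202

p'(u) = 3u^2 - 10u - 4.
N(u) = u·p'(u) - p(u) = u·(3u^2 - 10u - 4) - (u^3 - 5u^2 - 4u - 6) = 2u^3 - 5u^2 + 6.
N(-4) = -202.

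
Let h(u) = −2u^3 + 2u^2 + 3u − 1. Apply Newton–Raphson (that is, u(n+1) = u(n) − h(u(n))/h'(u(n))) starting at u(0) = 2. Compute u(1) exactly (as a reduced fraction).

h'(u) = −6u^2 + 4u + 3.
h(2) = −3, h'(2) = −13, so u(1) = 2 − (−3)/(−13) = 23/13.

23/13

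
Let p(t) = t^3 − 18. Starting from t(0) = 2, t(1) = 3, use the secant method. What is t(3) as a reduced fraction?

p(2) = −10, p(3) = 9. t(2) = 3 − 9·(3 − 2)/(9 − (−10)) = 48/19.
p(3) = 9, p(48/19) = −12870/6859. t(3) = (48/19) − (−12870/6859)·((48/19) − 3)/((−12870/6859) − 9) = 2402/921.

2402/921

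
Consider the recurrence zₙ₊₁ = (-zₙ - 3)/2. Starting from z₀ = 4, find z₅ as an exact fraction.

-37/32

z₁ = (-4 - 3)/2 = -7/2.
z₂ = (-(-7/2) - 3)/2 = 1/4.
z₃ = (-(1/4) - 3)/2 = -13/8.
z₄ = (-(-13/8) - 3)/2 = -11/16.
z₅ = (-(-11/16) - 3)/2 = -37/32.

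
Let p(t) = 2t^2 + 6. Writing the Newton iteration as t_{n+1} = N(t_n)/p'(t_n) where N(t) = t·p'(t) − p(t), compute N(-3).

12

p'(t) = 4t.
N(t) = t·p'(t) − p(t) = t·(4t) − (2t^2 + 6) = 2t^2 − 6.
N(-3) = 12.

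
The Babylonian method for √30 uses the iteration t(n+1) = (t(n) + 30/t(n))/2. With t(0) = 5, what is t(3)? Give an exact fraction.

t(1) = (5 + 30/5)/2 = 11/2.
t(2) = (11/2 + 30/(11/2))/2 = 241/44.
t(3) = (241/44 + 30/(241/44))/2 = 116161/21208.

116161/21208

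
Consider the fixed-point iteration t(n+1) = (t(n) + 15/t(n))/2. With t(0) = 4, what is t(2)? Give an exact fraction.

t(1) = (4 + 15/4)/2 = 31/8.
t(2) = (31/8 + 15/(31/8))/2 = 1921/496.

1921/496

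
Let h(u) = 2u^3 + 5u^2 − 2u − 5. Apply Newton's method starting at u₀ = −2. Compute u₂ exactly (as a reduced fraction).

−421/146

h'(u) = 6u^2 + 10u − 2.
h(−2) = 3, h'(−2) = 2, so u₁ = (−2) − 3/2 = −7/2.
h(−7/2) = −45/2, h'(−7/2) = 73/2, so u₂ = (−7/2) − (−45/2)/(73/2) = −421/146.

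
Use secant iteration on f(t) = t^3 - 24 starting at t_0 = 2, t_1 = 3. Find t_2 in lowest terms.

f(2) = -16, f(3) = 3. t_2 = 3 - 3·(3 - 2)/(3 - (-16)) = 54/19.

54/19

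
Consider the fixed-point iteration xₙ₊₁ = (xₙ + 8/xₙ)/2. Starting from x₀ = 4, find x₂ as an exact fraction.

x₁ = (4 + 8/4)/2 = 3.
x₂ = (3 + 8/3)/2 = 17/6.

17/6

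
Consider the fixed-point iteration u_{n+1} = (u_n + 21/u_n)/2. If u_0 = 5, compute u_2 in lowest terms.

u_1 = (5 + 21/5)/2 = 23/5.
u_2 = (23/5 + 21/(23/5))/2 = 527/115.

527/115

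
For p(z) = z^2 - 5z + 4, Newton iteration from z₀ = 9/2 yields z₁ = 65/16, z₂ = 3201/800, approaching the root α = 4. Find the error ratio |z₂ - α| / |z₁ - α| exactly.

z₁ - α = 65/16 - 4 = 1/16, so |z₁ - α| = 1/16.
z₂ - α = 3201/800 - 4 = 1/800, so |z₂ - α| = 1/800.
Ratio = (1/800) / (1/16) = 1/50.

1/50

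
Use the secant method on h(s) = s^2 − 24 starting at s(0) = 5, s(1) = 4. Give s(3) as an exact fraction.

h(5) = 1, h(4) = −8. s(2) = 4 − (−8)·(4 − 5)/((−8) − 1) = 44/9.
h(4) = −8, h(44/9) = −8/81. s(3) = (44/9) − (−8/81)·((44/9) − 4)/((−8/81) − (−8)) = 49/10.

49/10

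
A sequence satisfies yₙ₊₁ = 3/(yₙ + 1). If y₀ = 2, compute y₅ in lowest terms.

33/26

y₁ = 3/(2 + 1) = 1.
y₂ = 3/(1 + 1) = 3/2.
y₃ = 3/(3/2 + 1) = 6/5.
y₄ = 3/(6/5 + 1) = 15/11.
y₅ = 3/(15/11 + 1) = 33/26.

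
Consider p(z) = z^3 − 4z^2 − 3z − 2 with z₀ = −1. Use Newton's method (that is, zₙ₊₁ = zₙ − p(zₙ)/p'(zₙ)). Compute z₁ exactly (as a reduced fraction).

−1/2

p'(z) = 3z^2 − 8z − 3.
p(−1) = −4, p'(−1) = 8, so z₁ = (−1) − (−4)/8 = −1/2.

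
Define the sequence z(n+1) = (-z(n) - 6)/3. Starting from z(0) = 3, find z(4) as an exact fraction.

-13/9

z(1) = (-3 - 6)/3 = -3.
z(2) = (-(-3) - 6)/3 = -1.
z(3) = (-(-1) - 6)/3 = -5/3.
z(4) = (-(-5/3) - 6)/3 = -13/9.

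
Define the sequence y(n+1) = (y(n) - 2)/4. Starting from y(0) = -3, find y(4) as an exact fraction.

y(1) = ((-3) - 2)/4 = -5/4.
y(2) = ((-5/4) - 2)/4 = -13/16.
y(3) = ((-13/16) - 2)/4 = -45/64.
y(4) = ((-45/64) - 2)/4 = -173/256.

-173/256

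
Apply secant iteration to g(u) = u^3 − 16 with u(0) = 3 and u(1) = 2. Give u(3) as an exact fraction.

3376/1327

g(3) = 11, g(2) = −8. u(2) = 2 − (−8)·(2 − 3)/((−8) − 11) = 46/19.
g(2) = −8, g(46/19) = −12408/6859. u(3) = (46/19) − (−12408/6859)·((46/19) − 2)/((−12408/6859) − (−8)) = 3376/1327.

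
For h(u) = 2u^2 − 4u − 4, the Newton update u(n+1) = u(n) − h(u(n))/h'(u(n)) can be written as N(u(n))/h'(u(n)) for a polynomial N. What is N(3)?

h'(u) = 4u − 4.
N(u) = u·h'(u) − h(u) = u·(4u − 4) − (2u^2 − 4u − 4) = 2u^2 + 4.
N(3) = 22.

22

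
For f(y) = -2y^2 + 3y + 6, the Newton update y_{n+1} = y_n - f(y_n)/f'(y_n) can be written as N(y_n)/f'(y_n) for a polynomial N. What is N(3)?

-24

f'(y) = -4y + 3.
N(y) = y·f'(y) - f(y) = y·(-4y + 3) - (-2y^2 + 3y + 6) = -2y^2 - 6.
N(3) = -24.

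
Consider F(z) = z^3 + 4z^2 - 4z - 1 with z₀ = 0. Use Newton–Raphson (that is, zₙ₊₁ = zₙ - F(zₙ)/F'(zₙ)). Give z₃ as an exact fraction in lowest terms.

-137923/660827

F'(z) = 3z^2 + 8z - 4.
F(0) = -1, F'(0) = -4, so z₁ = 0 - (-1)/(-4) = -1/4.
F(-1/4) = 15/64, F'(-1/4) = -93/16, so z₂ = (-1/4) - (15/64)/(-93/16) = -13/62.
F(-13/62) = 1275/238328, F'(-13/62) = -21317/3844, so z₃ = (-13/62) - (1275/238328)/(-21317/3844) = -137923/660827.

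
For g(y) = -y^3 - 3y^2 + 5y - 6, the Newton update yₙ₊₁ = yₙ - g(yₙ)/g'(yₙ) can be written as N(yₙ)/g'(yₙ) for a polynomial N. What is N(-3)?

33

g'(y) = -3y^2 - 6y + 5.
N(y) = y·g'(y) - g(y) = y·(-3y^2 - 6y + 5) - (-y^3 - 3y^2 + 5y - 6) = -2y^3 - 3y^2 + 6.
N(-3) = 33.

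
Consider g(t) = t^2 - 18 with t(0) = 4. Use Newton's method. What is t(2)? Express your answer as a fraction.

577/136

g'(t) = 2t.
g(4) = -2, g'(4) = 8, so t(1) = 4 - (-2)/8 = 17/4.
g(17/4) = 1/16, g'(17/4) = 17/2, so t(2) = (17/4) - (1/16)/(17/2) = 577/136.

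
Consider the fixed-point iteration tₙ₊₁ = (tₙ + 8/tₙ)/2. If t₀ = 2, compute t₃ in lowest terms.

t₁ = (2 + 8/2)/2 = 3.
t₂ = (3 + 8/3)/2 = 17/6.
t₃ = (17/6 + 8/(17/6))/2 = 577/204.

577/204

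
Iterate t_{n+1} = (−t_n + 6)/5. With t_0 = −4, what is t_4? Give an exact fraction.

t_1 = (−(−4) + 6)/5 = 2.
t_2 = (−2 + 6)/5 = 4/5.
t_3 = (−(4/5) + 6)/5 = 26/25.
t_4 = (−(26/25) + 6)/5 = 124/125.

124/125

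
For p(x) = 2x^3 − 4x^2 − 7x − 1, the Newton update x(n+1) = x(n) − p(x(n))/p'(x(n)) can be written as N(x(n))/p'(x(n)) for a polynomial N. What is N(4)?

p'(x) = 6x^2 − 8x − 7.
N(x) = x·p'(x) − p(x) = x·(6x^2 − 8x − 7) − (2x^3 − 4x^2 − 7x − 1) = 4x^3 − 4x^2 + 1.
N(4) = 193.

193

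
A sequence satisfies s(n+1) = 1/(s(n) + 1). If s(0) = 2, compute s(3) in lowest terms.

s(1) = 1/(2 + 1) = 1/3.
s(2) = 1/(1/3 + 1) = 3/4.
s(3) = 1/(3/4 + 1) = 4/7.

4/7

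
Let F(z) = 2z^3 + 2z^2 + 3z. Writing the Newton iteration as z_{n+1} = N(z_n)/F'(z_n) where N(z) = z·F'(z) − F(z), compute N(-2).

−24

F'(z) = 6z^2 + 4z + 3.
N(z) = z·F'(z) − F(z) = z·(6z^2 + 4z + 3) − (2z^3 + 2z^2 + 3z) = 4z^3 + 2z^2.
N(-2) = −24.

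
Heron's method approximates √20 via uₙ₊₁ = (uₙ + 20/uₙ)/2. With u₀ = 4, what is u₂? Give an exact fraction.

161/36

u₁ = (4 + 20/4)/2 = 9/2.
u₂ = (9/2 + 20/(9/2))/2 = 161/36.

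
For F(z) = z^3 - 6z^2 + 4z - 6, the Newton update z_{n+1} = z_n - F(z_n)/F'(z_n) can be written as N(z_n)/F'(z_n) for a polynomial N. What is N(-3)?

-102

F'(z) = 3z^2 - 12z + 4.
N(z) = z·F'(z) - F(z) = z·(3z^2 - 12z + 4) - (z^3 - 6z^2 + 4z - 6) = 2z^3 - 6z^2 + 6.
N(-3) = -102.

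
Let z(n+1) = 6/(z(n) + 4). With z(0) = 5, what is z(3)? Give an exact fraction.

42/37

z(1) = 6/(5 + 4) = 2/3.
z(2) = 6/(2/3 + 4) = 9/7.
z(3) = 6/(9/7 + 4) = 42/37.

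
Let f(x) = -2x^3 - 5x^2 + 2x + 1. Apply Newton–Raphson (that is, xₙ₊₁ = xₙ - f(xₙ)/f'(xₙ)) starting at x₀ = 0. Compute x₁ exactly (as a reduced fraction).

-1/2

f'(x) = -6x^2 - 10x + 2.
f(0) = 1, f'(0) = 2, so x₁ = 0 - 1/2 = -1/2.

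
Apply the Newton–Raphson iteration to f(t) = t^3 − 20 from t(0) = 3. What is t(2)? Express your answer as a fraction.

301027/110889

f'(t) = 3t^2.
f(3) = 7, f'(3) = 27, so t(1) = 3 − 7/27 = 74/27.
f(74/27) = 11564/19683, f'(74/27) = 5476/243, so t(2) = (74/27) − (11564/19683)/(5476/243) = 301027/110889.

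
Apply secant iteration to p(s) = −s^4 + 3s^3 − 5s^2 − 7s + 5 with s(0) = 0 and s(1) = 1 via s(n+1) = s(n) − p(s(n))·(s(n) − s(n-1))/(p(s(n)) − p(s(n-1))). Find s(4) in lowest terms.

32354401/58364081

p(0) = 5, p(1) = −5. s(2) = 1 − (−5)·(1 − 0)/((−5) − 5) = 1/2.
p(1) = −5, p(1/2) = 9/16. s(3) = (1/2) − (9/16)·((1/2) − 1)/((9/16) − (−5)) = 49/89.
p(1/2) = 9/16, p(49/89) = 2462715/62742241. s(4) = (49/89) − (2462715/62742241)·((49/89) − (1/2))/((2462715/62742241) − (9/16)) = 32354401/58364081.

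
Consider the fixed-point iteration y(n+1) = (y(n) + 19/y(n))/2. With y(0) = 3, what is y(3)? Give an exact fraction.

y(1) = (3 + 19/3)/2 = 14/3.
y(2) = (14/3 + 19/(14/3))/2 = 367/84.
y(3) = (367/84 + 19/(367/84))/2 = 268753/61656.

268753/61656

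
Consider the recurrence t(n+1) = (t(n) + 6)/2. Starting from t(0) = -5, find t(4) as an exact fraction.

t(1) = ((-5) + 6)/2 = 1/2.
t(2) = ((1/2) + 6)/2 = 13/4.
t(3) = ((13/4) + 6)/2 = 37/8.
t(4) = ((37/8) + 6)/2 = 85/16.

85/16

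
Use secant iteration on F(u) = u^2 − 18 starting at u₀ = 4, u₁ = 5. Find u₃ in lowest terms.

352/83

F(4) = −2, F(5) = 7. u₂ = 5 − 7·(5 − 4)/(7 − (−2)) = 38/9.
F(5) = 7, F(38/9) = −14/81. u₃ = (38/9) − (−14/81)·((38/9) − 5)/((−14/81) − 7) = 352/83.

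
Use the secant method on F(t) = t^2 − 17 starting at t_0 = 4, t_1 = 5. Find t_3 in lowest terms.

F(4) = −1, F(5) = 8. t_2 = 5 − 8·(5 − 4)/(8 − (−1)) = 37/9.
F(5) = 8, F(37/9) = −8/81. t_3 = (37/9) − (−8/81)·((37/9) − 5)/((−8/81) − 8) = 169/41.

169/41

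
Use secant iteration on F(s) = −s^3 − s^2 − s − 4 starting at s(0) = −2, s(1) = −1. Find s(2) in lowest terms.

−8/5

F(−2) = 2, F(−1) = −3. s(2) = (−1) − (−3)·((−1) − (−2))/((−3) − 2) = −8/5.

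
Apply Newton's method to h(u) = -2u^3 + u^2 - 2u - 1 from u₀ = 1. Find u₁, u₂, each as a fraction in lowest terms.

u₁ = 1/3, u₂ = -13/27

h'(u) = -6u^2 + 2u - 2.
h(1) = -4, h'(1) = -6, so u₁ = 1 - (-4)/(-6) = 1/3.
h(1/3) = -44/27, h'(1/3) = -2, so u₂ = (1/3) - (-44/27)/(-2) = -13/27.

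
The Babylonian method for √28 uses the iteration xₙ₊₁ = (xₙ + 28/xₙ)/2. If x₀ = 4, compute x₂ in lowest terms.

x₁ = (4 + 28/4)/2 = 11/2.
x₂ = (11/2 + 28/(11/2))/2 = 233/44.

233/44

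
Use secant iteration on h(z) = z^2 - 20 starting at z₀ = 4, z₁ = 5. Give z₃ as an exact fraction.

76/17

h(4) = -4, h(5) = 5. z₂ = 5 - 5·(5 - 4)/(5 - (-4)) = 40/9.
h(5) = 5, h(40/9) = -20/81. z₃ = (40/9) - (-20/81)·((40/9) - 5)/((-20/81) - 5) = 76/17.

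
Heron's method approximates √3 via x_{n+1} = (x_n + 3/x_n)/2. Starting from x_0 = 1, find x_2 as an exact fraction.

7/4

x_1 = (1 + 3/1)/2 = 2.
x_2 = (2 + 3/2)/2 = 7/4.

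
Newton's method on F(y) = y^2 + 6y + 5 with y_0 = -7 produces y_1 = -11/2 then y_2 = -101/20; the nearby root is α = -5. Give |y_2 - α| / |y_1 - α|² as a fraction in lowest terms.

1/5

y_1 - α = -11/2 - (-5) = -11/2 + 5 = -1/2, so |y_1 - α| = 1/2.
y_2 - α = -101/20 - (-5) = -101/20 + 5 = -1/20, so |y_2 - α| = 1/20.
|y_1 - α|² = 1/4.
Ratio = (1/20) / (1/4) = 1/5.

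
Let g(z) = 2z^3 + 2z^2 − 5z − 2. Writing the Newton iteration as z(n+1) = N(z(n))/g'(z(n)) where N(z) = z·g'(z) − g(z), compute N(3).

g'(z) = 6z^2 + 4z − 5.
N(z) = z·g'(z) − g(z) = z·(6z^2 + 4z − 5) − (2z^3 + 2z^2 − 5z − 2) = 4z^3 + 2z^2 + 2.
N(3) = 128.

128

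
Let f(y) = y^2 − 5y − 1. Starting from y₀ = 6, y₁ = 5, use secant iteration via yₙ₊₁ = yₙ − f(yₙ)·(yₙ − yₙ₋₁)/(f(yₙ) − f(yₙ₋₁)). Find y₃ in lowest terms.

161/31

f(6) = 5, f(5) = −1. y₂ = 5 − (−1)·(5 − 6)/((−1) − 5) = 31/6.
f(5) = −1, f(31/6) = −5/36. y₃ = (31/6) − (−5/36)·((31/6) − 5)/((−5/36) − (−1)) = 161/31.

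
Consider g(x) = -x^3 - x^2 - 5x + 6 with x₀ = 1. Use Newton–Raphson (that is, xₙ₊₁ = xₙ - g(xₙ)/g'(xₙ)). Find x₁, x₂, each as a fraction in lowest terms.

x₁ = 9/10, x₂ = 318/355

g'(x) = -3x^2 - 2x - 5.
g(1) = -1, g'(1) = -10, so x₁ = 1 - (-1)/(-10) = 9/10.
g(9/10) = -39/1000, g'(9/10) = -923/100, so x₂ = (9/10) - (-39/1000)/(-923/100) = 318/355.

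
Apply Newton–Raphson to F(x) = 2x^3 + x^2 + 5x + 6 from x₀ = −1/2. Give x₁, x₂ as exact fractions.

x₁ = −25/22, x₂ = −18773/18590

F'(x) = 6x^2 + 2x + 5.
F(−1/2) = 7/2, F'(−1/2) = 11/2, so x₁ = (−1/2) − (7/2)/(11/2) = −25/22.
F(−25/22) = −1764/1331, F'(−25/22) = 2535/242, so x₂ = (−25/22) − (−1764/1331)/(2535/242) = −18773/18590.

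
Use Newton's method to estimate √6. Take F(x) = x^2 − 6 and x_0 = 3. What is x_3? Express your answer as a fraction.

4801/1960

F'(x) = 2x.
F(3) = 3, F'(3) = 6, so x_1 = 3 − 3/6 = 5/2.
F(5/2) = 1/4, F'(5/2) = 5, so x_2 = (5/2) − (1/4)/5 = 49/20.
F(49/20) = 1/400, F'(49/20) = 49/10, so x_3 = (49/20) − (1/400)/(49/10) = 4801/1960.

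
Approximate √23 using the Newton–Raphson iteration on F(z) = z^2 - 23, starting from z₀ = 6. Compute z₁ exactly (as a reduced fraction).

59/12

F'(z) = 2z.
F(6) = 13, F'(6) = 12, so z₁ = 6 - 13/12 = 59/12.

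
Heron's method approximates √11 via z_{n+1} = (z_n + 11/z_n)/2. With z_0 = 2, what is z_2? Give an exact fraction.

401/120

z_1 = (2 + 11/2)/2 = 15/4.
z_2 = (15/4 + 11/(15/4))/2 = 401/120.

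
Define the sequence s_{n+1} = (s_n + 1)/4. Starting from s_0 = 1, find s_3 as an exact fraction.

s_1 = (1 + 1)/4 = 1/2.
s_2 = ((1/2) + 1)/4 = 3/8.
s_3 = ((3/8) + 1)/4 = 11/32.

11/32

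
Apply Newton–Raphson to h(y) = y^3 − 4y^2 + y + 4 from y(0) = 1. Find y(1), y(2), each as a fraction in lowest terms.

y(1) = 3/2, y(2) = 25/17

h'(y) = 3y^2 − 8y + 1.
h(1) = 2, h'(1) = −4, so y(1) = 1 − 2/(−4) = 3/2.
h(3/2) = −1/8, h'(3/2) = −17/4, so y(2) = (3/2) − (−1/8)/(−17/4) = 25/17.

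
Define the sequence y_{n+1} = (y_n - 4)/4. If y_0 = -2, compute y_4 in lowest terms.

-171/128

y_1 = ((-2) - 4)/4 = -3/2.
y_2 = ((-3/2) - 4)/4 = -11/8.
y_3 = ((-11/8) - 4)/4 = -43/32.
y_4 = ((-43/32) - 4)/4 = -171/128.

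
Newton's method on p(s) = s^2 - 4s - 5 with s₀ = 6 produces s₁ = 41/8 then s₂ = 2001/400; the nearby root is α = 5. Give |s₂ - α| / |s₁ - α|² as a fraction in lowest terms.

4/25

s₁ - α = 41/8 - 5 = 1/8, so |s₁ - α| = 1/8.
s₂ - α = 2001/400 - 5 = 1/400, so |s₂ - α| = 1/400.
|s₁ - α|² = 1/64.
Ratio = (1/400) / (1/64) = 4/25.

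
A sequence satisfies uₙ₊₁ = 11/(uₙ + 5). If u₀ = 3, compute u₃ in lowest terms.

u₁ = 11/(3 + 5) = 11/8.
u₂ = 11/(11/8 + 5) = 88/51.
u₃ = 11/(88/51 + 5) = 561/343.

561/343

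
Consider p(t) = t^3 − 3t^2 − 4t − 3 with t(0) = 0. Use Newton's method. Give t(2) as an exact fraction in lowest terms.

3/14

p'(t) = 3t^2 − 6t − 4.
p(0) = −3, p'(0) = −4, so t(1) = 0 − (−3)/(−4) = −3/4.
p(−3/4) = −135/64, p'(−3/4) = 35/16, so t(2) = (−3/4) − (−135/64)/(35/16) = 3/14.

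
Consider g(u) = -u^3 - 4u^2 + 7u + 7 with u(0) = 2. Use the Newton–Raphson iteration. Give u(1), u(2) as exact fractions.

u(1) = 13/7, u(2) = 11527/6244

g'(u) = -3u^2 - 8u + 7.
g(2) = -3, g'(2) = -21, so u(1) = 2 - (-3)/(-21) = 13/7.
g(13/7) = -69/343, g'(13/7) = -892/49, so u(2) = (13/7) - (-69/343)/(-892/49) = 11527/6244.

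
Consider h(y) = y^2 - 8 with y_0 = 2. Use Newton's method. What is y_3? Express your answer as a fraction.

577/204

h'(y) = 2y.
h(2) = -4, h'(2) = 4, so y_1 = 2 - (-4)/4 = 3.
h(3) = 1, h'(3) = 6, so y_2 = 3 - 1/6 = 17/6.
h(17/6) = 1/36, h'(17/6) = 17/3, so y_3 = (17/6) - (1/36)/(17/3) = 577/204.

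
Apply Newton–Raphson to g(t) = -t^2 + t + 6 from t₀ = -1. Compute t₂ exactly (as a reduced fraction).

-103/51

g'(t) = -2t + 1.
g(-1) = 4, g'(-1) = 3, so t₁ = (-1) - 4/3 = -7/3.
g(-7/3) = -16/9, g'(-7/3) = 17/3, so t₂ = (-7/3) - (-16/9)/(17/3) = -103/51.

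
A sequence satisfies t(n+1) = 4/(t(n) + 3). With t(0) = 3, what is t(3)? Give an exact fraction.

44/45

t(1) = 4/(3 + 3) = 2/3.
t(2) = 4/(2/3 + 3) = 12/11.
t(3) = 4/(12/11 + 3) = 44/45.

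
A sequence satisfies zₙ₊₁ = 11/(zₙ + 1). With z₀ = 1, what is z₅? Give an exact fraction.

z₁ = 11/(1 + 1) = 11/2.
z₂ = 11/(11/2 + 1) = 22/13.
z₃ = 11/(22/13 + 1) = 143/35.
z₄ = 11/(143/35 + 1) = 385/178.
z₅ = 11/(385/178 + 1) = 1958/563.

1958/563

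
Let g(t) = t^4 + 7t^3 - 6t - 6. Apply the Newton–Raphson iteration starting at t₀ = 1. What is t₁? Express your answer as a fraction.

g'(t) = 4t^3 + 21t^2 - 6.
g(1) = -4, g'(1) = 19, so t₁ = 1 - (-4)/19 = 23/19.

23/19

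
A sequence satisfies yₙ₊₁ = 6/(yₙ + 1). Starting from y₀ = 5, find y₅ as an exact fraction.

30/17

y₁ = 6/(5 + 1) = 1.
y₂ = 6/(1 + 1) = 3.
y₃ = 6/(3 + 1) = 3/2.
y₄ = 6/(3/2 + 1) = 12/5.
y₅ = 6/(12/5 + 1) = 30/17.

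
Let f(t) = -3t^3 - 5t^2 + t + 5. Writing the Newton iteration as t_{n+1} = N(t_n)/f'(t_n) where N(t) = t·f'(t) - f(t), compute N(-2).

f'(t) = -9t^2 - 10t + 1.
N(t) = t·f'(t) - f(t) = t·(-9t^2 - 10t + 1) - (-3t^3 - 5t^2 + t + 5) = -6t^3 - 5t^2 - 5.
N(-2) = 23.

23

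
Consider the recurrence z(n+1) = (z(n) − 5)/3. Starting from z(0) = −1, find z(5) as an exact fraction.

−202/81

z(1) = ((−1) − 5)/3 = −2.
z(2) = ((−2) − 5)/3 = −7/3.
z(3) = ((−7/3) − 5)/3 = −22/9.
z(4) = ((−22/9) − 5)/3 = −67/27.
z(5) = ((−67/27) − 5)/3 = −202/81.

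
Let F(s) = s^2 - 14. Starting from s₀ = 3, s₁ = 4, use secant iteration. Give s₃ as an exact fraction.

101/27

F(3) = -5, F(4) = 2. s₂ = 4 - 2·(4 - 3)/(2 - (-5)) = 26/7.
F(4) = 2, F(26/7) = -10/49. s₃ = (26/7) - (-10/49)·((26/7) - 4)/((-10/49) - 2) = 101/27.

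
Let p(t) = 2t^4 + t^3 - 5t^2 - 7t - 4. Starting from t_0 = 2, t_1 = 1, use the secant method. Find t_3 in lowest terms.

80084/36209

p(2) = 2, p(1) = -13. t_2 = 1 - (-13)·(1 - 2)/((-13) - 2) = 28/15.
p(1) = -13, p(28/15) = -187408/50625. t_3 = (28/15) - (-187408/50625)·((28/15) - 1)/((-187408/50625) - (-13)) = 80084/36209.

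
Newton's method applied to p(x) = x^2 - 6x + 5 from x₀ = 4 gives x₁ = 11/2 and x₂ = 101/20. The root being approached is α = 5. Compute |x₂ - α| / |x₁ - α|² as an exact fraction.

x₁ - α = 11/2 - 5 = 1/2, so |x₁ - α| = 1/2.
x₂ - α = 101/20 - 5 = 1/20, so |x₂ - α| = 1/20.
|x₁ - α|² = 1/4.
Ratio = (1/20) / (1/4) = 1/5.

1/5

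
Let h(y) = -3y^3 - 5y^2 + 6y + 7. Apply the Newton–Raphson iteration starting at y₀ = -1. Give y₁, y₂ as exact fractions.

y₁ = -6/7, y₂ = -473/546

h'(y) = -9y^2 - 10y + 6.
h(-1) = -1, h'(-1) = 7, so y₁ = (-1) - (-1)/7 = -6/7.
h(-6/7) = 25/343, h'(-6/7) = 390/49, so y₂ = (-6/7) - (25/343)/(390/49) = -473/546.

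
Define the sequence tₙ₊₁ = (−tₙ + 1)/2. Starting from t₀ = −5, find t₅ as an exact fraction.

t₁ = (−(−5) + 1)/2 = 3.
t₂ = (−3 + 1)/2 = −1.
t₃ = (−(−1) + 1)/2 = 1.
t₄ = (−1 + 1)/2 = 0.
t₅ = (−0 + 1)/2 = 1/2.

1/2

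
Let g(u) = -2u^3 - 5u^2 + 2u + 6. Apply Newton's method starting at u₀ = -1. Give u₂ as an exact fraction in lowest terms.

g'(u) = -6u^2 - 10u + 2.
g(-1) = 1, g'(-1) = 6, so u₁ = (-1) - 1/6 = -7/6.
g(-7/6) = 1/27, g'(-7/6) = 11/2, so u₂ = (-7/6) - (1/27)/(11/2) = -697/594.

-697/594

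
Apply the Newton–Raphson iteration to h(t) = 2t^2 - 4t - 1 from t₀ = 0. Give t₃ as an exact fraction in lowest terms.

-881/3920

h'(t) = 4t - 4.
h(0) = -1, h'(0) = -4, so t₁ = 0 - (-1)/(-4) = -1/4.
h(-1/4) = 1/8, h'(-1/4) = -5, so t₂ = (-1/4) - (1/8)/(-5) = -9/40.
h(-9/40) = 1/800, h'(-9/40) = -49/10, so t₃ = (-9/40) - (1/800)/(-49/10) = -881/3920.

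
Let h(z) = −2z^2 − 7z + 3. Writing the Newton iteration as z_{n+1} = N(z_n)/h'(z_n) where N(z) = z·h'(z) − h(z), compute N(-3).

h'(z) = −4z − 7.
N(z) = z·h'(z) − h(z) = z·(−4z − 7) − (−2z^2 − 7z + 3) = −2z^2 − 3.
N(-3) = −21.

−21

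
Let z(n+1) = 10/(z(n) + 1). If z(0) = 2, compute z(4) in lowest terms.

z(1) = 10/(2 + 1) = 10/3.
z(2) = 10/(10/3 + 1) = 30/13.
z(3) = 10/(30/13 + 1) = 130/43.
z(4) = 10/(130/43 + 1) = 430/173.

430/173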